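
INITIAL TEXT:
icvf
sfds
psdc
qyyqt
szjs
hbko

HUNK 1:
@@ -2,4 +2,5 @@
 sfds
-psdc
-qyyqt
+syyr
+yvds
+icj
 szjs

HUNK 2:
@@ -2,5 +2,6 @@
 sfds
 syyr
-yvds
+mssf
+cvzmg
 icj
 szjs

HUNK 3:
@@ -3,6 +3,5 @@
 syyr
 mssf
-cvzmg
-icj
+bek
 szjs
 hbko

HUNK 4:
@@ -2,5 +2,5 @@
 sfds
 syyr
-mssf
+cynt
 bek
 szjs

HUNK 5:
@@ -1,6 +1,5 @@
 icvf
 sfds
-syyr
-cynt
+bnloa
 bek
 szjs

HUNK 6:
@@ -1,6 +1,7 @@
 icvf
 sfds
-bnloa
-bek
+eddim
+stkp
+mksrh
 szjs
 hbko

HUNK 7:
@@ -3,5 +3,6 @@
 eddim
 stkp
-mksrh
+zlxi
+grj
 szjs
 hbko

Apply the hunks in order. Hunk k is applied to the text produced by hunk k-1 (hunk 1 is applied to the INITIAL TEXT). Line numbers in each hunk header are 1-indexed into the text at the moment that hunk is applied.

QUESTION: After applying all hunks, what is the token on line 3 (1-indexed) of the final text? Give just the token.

Hunk 1: at line 2 remove [psdc,qyyqt] add [syyr,yvds,icj] -> 7 lines: icvf sfds syyr yvds icj szjs hbko
Hunk 2: at line 2 remove [yvds] add [mssf,cvzmg] -> 8 lines: icvf sfds syyr mssf cvzmg icj szjs hbko
Hunk 3: at line 3 remove [cvzmg,icj] add [bek] -> 7 lines: icvf sfds syyr mssf bek szjs hbko
Hunk 4: at line 2 remove [mssf] add [cynt] -> 7 lines: icvf sfds syyr cynt bek szjs hbko
Hunk 5: at line 1 remove [syyr,cynt] add [bnloa] -> 6 lines: icvf sfds bnloa bek szjs hbko
Hunk 6: at line 1 remove [bnloa,bek] add [eddim,stkp,mksrh] -> 7 lines: icvf sfds eddim stkp mksrh szjs hbko
Hunk 7: at line 3 remove [mksrh] add [zlxi,grj] -> 8 lines: icvf sfds eddim stkp zlxi grj szjs hbko
Final line 3: eddim

Answer: eddim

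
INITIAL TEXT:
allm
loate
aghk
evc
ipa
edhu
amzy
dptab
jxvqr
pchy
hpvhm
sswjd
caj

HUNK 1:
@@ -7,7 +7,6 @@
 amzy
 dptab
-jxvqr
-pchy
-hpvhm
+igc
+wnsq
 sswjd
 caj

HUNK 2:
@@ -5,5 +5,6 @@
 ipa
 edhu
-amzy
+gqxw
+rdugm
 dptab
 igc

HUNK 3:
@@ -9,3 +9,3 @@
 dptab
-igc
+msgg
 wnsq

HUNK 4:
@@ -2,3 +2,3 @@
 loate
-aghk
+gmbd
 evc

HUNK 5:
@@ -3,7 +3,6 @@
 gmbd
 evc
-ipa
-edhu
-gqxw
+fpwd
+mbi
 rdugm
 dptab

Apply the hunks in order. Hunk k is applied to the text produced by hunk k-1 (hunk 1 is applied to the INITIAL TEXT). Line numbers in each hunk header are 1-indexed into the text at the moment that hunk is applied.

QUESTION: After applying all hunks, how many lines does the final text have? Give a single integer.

Answer: 12

Derivation:
Hunk 1: at line 7 remove [jxvqr,pchy,hpvhm] add [igc,wnsq] -> 12 lines: allm loate aghk evc ipa edhu amzy dptab igc wnsq sswjd caj
Hunk 2: at line 5 remove [amzy] add [gqxw,rdugm] -> 13 lines: allm loate aghk evc ipa edhu gqxw rdugm dptab igc wnsq sswjd caj
Hunk 3: at line 9 remove [igc] add [msgg] -> 13 lines: allm loate aghk evc ipa edhu gqxw rdugm dptab msgg wnsq sswjd caj
Hunk 4: at line 2 remove [aghk] add [gmbd] -> 13 lines: allm loate gmbd evc ipa edhu gqxw rdugm dptab msgg wnsq sswjd caj
Hunk 5: at line 3 remove [ipa,edhu,gqxw] add [fpwd,mbi] -> 12 lines: allm loate gmbd evc fpwd mbi rdugm dptab msgg wnsq sswjd caj
Final line count: 12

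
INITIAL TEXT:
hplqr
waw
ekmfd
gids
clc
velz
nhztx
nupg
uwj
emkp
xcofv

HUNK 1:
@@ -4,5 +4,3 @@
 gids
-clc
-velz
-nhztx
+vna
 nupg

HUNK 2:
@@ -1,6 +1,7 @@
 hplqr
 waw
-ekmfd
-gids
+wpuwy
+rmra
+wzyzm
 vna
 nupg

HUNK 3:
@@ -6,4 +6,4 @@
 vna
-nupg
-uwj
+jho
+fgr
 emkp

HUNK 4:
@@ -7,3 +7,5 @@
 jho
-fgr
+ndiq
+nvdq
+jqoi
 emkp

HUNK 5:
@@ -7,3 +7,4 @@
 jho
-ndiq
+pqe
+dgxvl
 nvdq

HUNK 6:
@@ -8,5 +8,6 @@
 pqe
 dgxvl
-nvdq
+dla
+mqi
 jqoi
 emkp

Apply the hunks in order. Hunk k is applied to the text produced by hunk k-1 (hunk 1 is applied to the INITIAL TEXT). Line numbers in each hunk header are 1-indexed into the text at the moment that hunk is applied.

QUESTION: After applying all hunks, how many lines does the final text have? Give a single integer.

Hunk 1: at line 4 remove [clc,velz,nhztx] add [vna] -> 9 lines: hplqr waw ekmfd gids vna nupg uwj emkp xcofv
Hunk 2: at line 1 remove [ekmfd,gids] add [wpuwy,rmra,wzyzm] -> 10 lines: hplqr waw wpuwy rmra wzyzm vna nupg uwj emkp xcofv
Hunk 3: at line 6 remove [nupg,uwj] add [jho,fgr] -> 10 lines: hplqr waw wpuwy rmra wzyzm vna jho fgr emkp xcofv
Hunk 4: at line 7 remove [fgr] add [ndiq,nvdq,jqoi] -> 12 lines: hplqr waw wpuwy rmra wzyzm vna jho ndiq nvdq jqoi emkp xcofv
Hunk 5: at line 7 remove [ndiq] add [pqe,dgxvl] -> 13 lines: hplqr waw wpuwy rmra wzyzm vna jho pqe dgxvl nvdq jqoi emkp xcofv
Hunk 6: at line 8 remove [nvdq] add [dla,mqi] -> 14 lines: hplqr waw wpuwy rmra wzyzm vna jho pqe dgxvl dla mqi jqoi emkp xcofv
Final line count: 14

Answer: 14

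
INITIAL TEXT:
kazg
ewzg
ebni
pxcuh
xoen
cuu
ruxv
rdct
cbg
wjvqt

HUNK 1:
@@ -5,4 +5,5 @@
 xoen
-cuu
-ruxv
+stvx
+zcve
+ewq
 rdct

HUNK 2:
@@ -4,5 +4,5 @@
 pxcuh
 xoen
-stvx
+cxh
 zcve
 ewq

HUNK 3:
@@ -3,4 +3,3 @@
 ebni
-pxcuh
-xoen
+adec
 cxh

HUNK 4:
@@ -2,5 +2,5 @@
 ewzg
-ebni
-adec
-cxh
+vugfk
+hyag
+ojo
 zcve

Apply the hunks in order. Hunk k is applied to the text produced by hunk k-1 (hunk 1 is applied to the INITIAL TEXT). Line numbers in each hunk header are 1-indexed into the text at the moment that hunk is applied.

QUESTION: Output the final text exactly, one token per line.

Hunk 1: at line 5 remove [cuu,ruxv] add [stvx,zcve,ewq] -> 11 lines: kazg ewzg ebni pxcuh xoen stvx zcve ewq rdct cbg wjvqt
Hunk 2: at line 4 remove [stvx] add [cxh] -> 11 lines: kazg ewzg ebni pxcuh xoen cxh zcve ewq rdct cbg wjvqt
Hunk 3: at line 3 remove [pxcuh,xoen] add [adec] -> 10 lines: kazg ewzg ebni adec cxh zcve ewq rdct cbg wjvqt
Hunk 4: at line 2 remove [ebni,adec,cxh] add [vugfk,hyag,ojo] -> 10 lines: kazg ewzg vugfk hyag ojo zcve ewq rdct cbg wjvqt

Answer: kazg
ewzg
vugfk
hyag
ojo
zcve
ewq
rdct
cbg
wjvqt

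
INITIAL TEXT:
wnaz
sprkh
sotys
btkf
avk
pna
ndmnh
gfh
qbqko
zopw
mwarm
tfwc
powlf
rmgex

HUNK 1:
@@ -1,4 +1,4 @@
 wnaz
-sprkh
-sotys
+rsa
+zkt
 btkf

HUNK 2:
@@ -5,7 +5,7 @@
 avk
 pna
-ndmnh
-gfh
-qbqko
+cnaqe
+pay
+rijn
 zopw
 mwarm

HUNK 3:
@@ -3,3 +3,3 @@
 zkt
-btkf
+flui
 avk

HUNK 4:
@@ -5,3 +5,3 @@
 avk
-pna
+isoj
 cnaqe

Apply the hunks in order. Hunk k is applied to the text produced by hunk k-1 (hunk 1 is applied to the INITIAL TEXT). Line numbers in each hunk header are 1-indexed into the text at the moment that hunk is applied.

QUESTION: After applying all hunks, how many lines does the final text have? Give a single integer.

Answer: 14

Derivation:
Hunk 1: at line 1 remove [sprkh,sotys] add [rsa,zkt] -> 14 lines: wnaz rsa zkt btkf avk pna ndmnh gfh qbqko zopw mwarm tfwc powlf rmgex
Hunk 2: at line 5 remove [ndmnh,gfh,qbqko] add [cnaqe,pay,rijn] -> 14 lines: wnaz rsa zkt btkf avk pna cnaqe pay rijn zopw mwarm tfwc powlf rmgex
Hunk 3: at line 3 remove [btkf] add [flui] -> 14 lines: wnaz rsa zkt flui avk pna cnaqe pay rijn zopw mwarm tfwc powlf rmgex
Hunk 4: at line 5 remove [pna] add [isoj] -> 14 lines: wnaz rsa zkt flui avk isoj cnaqe pay rijn zopw mwarm tfwc powlf rmgex
Final line count: 14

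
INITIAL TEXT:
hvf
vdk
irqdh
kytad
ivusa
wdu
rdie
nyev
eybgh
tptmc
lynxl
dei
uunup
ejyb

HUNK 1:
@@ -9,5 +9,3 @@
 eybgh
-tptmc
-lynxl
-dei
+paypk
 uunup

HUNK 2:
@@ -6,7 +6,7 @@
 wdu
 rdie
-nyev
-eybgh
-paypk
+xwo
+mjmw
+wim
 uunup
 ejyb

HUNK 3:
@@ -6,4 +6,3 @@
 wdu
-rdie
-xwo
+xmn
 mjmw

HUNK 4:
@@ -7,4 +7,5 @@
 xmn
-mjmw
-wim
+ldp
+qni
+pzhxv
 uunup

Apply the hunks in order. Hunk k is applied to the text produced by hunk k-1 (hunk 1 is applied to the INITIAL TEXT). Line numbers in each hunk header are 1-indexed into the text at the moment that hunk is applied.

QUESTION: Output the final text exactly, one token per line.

Hunk 1: at line 9 remove [tptmc,lynxl,dei] add [paypk] -> 12 lines: hvf vdk irqdh kytad ivusa wdu rdie nyev eybgh paypk uunup ejyb
Hunk 2: at line 6 remove [nyev,eybgh,paypk] add [xwo,mjmw,wim] -> 12 lines: hvf vdk irqdh kytad ivusa wdu rdie xwo mjmw wim uunup ejyb
Hunk 3: at line 6 remove [rdie,xwo] add [xmn] -> 11 lines: hvf vdk irqdh kytad ivusa wdu xmn mjmw wim uunup ejyb
Hunk 4: at line 7 remove [mjmw,wim] add [ldp,qni,pzhxv] -> 12 lines: hvf vdk irqdh kytad ivusa wdu xmn ldp qni pzhxv uunup ejyb

Answer: hvf
vdk
irqdh
kytad
ivusa
wdu
xmn
ldp
qni
pzhxv
uunup
ejyb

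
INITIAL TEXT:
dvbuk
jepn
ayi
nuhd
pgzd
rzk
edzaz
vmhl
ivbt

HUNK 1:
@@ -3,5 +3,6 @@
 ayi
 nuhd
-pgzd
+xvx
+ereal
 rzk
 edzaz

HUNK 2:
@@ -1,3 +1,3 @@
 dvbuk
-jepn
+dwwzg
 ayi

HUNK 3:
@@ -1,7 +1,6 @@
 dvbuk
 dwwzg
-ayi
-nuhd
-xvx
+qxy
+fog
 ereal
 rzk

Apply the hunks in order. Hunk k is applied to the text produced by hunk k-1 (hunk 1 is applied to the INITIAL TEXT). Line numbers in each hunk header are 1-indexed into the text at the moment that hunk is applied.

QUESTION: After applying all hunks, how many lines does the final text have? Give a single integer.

Hunk 1: at line 3 remove [pgzd] add [xvx,ereal] -> 10 lines: dvbuk jepn ayi nuhd xvx ereal rzk edzaz vmhl ivbt
Hunk 2: at line 1 remove [jepn] add [dwwzg] -> 10 lines: dvbuk dwwzg ayi nuhd xvx ereal rzk edzaz vmhl ivbt
Hunk 3: at line 1 remove [ayi,nuhd,xvx] add [qxy,fog] -> 9 lines: dvbuk dwwzg qxy fog ereal rzk edzaz vmhl ivbt
Final line count: 9

Answer: 9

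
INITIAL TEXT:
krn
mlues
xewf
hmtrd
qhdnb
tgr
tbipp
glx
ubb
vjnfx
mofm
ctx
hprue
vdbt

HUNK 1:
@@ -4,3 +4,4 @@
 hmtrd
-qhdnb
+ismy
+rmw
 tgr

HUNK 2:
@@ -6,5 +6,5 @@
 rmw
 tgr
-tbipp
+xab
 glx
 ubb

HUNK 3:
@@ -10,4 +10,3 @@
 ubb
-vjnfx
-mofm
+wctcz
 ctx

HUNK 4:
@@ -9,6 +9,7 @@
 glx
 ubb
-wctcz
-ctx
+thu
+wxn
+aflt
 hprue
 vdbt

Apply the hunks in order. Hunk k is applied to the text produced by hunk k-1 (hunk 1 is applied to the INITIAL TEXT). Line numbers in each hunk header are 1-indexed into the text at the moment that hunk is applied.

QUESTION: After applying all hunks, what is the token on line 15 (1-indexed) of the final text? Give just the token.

Hunk 1: at line 4 remove [qhdnb] add [ismy,rmw] -> 15 lines: krn mlues xewf hmtrd ismy rmw tgr tbipp glx ubb vjnfx mofm ctx hprue vdbt
Hunk 2: at line 6 remove [tbipp] add [xab] -> 15 lines: krn mlues xewf hmtrd ismy rmw tgr xab glx ubb vjnfx mofm ctx hprue vdbt
Hunk 3: at line 10 remove [vjnfx,mofm] add [wctcz] -> 14 lines: krn mlues xewf hmtrd ismy rmw tgr xab glx ubb wctcz ctx hprue vdbt
Hunk 4: at line 9 remove [wctcz,ctx] add [thu,wxn,aflt] -> 15 lines: krn mlues xewf hmtrd ismy rmw tgr xab glx ubb thu wxn aflt hprue vdbt
Final line 15: vdbt

Answer: vdbt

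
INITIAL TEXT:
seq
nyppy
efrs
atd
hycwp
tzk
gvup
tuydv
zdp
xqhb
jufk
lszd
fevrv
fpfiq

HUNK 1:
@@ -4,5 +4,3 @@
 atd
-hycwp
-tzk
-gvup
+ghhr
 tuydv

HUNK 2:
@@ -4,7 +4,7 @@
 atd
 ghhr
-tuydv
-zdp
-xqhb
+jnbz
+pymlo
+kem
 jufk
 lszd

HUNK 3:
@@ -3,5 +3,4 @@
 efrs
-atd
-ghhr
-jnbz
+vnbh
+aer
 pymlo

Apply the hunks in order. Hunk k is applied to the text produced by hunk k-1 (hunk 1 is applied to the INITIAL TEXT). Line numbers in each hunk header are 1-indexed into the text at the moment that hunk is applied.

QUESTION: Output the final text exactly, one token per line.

Hunk 1: at line 4 remove [hycwp,tzk,gvup] add [ghhr] -> 12 lines: seq nyppy efrs atd ghhr tuydv zdp xqhb jufk lszd fevrv fpfiq
Hunk 2: at line 4 remove [tuydv,zdp,xqhb] add [jnbz,pymlo,kem] -> 12 lines: seq nyppy efrs atd ghhr jnbz pymlo kem jufk lszd fevrv fpfiq
Hunk 3: at line 3 remove [atd,ghhr,jnbz] add [vnbh,aer] -> 11 lines: seq nyppy efrs vnbh aer pymlo kem jufk lszd fevrv fpfiq

Answer: seq
nyppy
efrs
vnbh
aer
pymlo
kem
jufk
lszd
fevrv
fpfiq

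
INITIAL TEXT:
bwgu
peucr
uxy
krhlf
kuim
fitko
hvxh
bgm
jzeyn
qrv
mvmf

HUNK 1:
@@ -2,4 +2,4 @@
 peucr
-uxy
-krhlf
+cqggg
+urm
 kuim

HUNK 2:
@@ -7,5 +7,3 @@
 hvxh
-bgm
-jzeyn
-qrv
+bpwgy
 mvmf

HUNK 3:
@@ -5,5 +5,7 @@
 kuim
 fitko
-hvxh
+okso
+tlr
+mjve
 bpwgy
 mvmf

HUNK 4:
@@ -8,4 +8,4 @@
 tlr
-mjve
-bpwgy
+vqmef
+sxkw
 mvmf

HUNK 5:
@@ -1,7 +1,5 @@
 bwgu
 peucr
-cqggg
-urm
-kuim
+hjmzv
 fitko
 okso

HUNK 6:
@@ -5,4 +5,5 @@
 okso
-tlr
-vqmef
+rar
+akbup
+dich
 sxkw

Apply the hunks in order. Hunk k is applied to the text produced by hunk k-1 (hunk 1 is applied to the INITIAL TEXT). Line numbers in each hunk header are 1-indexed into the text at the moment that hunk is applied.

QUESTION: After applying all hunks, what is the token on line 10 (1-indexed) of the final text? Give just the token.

Hunk 1: at line 2 remove [uxy,krhlf] add [cqggg,urm] -> 11 lines: bwgu peucr cqggg urm kuim fitko hvxh bgm jzeyn qrv mvmf
Hunk 2: at line 7 remove [bgm,jzeyn,qrv] add [bpwgy] -> 9 lines: bwgu peucr cqggg urm kuim fitko hvxh bpwgy mvmf
Hunk 3: at line 5 remove [hvxh] add [okso,tlr,mjve] -> 11 lines: bwgu peucr cqggg urm kuim fitko okso tlr mjve bpwgy mvmf
Hunk 4: at line 8 remove [mjve,bpwgy] add [vqmef,sxkw] -> 11 lines: bwgu peucr cqggg urm kuim fitko okso tlr vqmef sxkw mvmf
Hunk 5: at line 1 remove [cqggg,urm,kuim] add [hjmzv] -> 9 lines: bwgu peucr hjmzv fitko okso tlr vqmef sxkw mvmf
Hunk 6: at line 5 remove [tlr,vqmef] add [rar,akbup,dich] -> 10 lines: bwgu peucr hjmzv fitko okso rar akbup dich sxkw mvmf
Final line 10: mvmf

Answer: mvmf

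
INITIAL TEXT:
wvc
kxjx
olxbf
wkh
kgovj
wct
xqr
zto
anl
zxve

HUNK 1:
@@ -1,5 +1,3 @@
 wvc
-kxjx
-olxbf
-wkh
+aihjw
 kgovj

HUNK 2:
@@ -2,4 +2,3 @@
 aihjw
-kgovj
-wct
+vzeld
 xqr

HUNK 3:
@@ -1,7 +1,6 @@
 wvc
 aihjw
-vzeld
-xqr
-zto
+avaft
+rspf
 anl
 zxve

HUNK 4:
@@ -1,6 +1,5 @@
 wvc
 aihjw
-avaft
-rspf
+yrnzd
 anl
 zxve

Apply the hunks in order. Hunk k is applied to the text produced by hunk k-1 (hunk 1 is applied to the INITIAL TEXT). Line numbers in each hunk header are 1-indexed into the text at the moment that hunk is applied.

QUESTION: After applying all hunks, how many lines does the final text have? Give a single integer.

Answer: 5

Derivation:
Hunk 1: at line 1 remove [kxjx,olxbf,wkh] add [aihjw] -> 8 lines: wvc aihjw kgovj wct xqr zto anl zxve
Hunk 2: at line 2 remove [kgovj,wct] add [vzeld] -> 7 lines: wvc aihjw vzeld xqr zto anl zxve
Hunk 3: at line 1 remove [vzeld,xqr,zto] add [avaft,rspf] -> 6 lines: wvc aihjw avaft rspf anl zxve
Hunk 4: at line 1 remove [avaft,rspf] add [yrnzd] -> 5 lines: wvc aihjw yrnzd anl zxve
Final line count: 5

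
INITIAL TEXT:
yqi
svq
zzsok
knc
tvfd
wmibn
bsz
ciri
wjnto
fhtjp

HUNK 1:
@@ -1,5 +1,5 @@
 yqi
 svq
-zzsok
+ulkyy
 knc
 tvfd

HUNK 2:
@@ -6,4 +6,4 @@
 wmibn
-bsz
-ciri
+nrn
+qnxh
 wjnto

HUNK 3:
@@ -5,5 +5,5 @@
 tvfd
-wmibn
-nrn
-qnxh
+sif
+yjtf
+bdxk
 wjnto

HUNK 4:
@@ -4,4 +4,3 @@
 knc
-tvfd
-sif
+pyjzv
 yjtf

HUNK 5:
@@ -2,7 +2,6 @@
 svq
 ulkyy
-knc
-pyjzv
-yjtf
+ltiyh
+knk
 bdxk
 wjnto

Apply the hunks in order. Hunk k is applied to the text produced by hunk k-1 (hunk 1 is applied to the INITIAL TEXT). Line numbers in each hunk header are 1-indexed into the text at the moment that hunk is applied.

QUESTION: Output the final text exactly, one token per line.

Hunk 1: at line 1 remove [zzsok] add [ulkyy] -> 10 lines: yqi svq ulkyy knc tvfd wmibn bsz ciri wjnto fhtjp
Hunk 2: at line 6 remove [bsz,ciri] add [nrn,qnxh] -> 10 lines: yqi svq ulkyy knc tvfd wmibn nrn qnxh wjnto fhtjp
Hunk 3: at line 5 remove [wmibn,nrn,qnxh] add [sif,yjtf,bdxk] -> 10 lines: yqi svq ulkyy knc tvfd sif yjtf bdxk wjnto fhtjp
Hunk 4: at line 4 remove [tvfd,sif] add [pyjzv] -> 9 lines: yqi svq ulkyy knc pyjzv yjtf bdxk wjnto fhtjp
Hunk 5: at line 2 remove [knc,pyjzv,yjtf] add [ltiyh,knk] -> 8 lines: yqi svq ulkyy ltiyh knk bdxk wjnto fhtjp

Answer: yqi
svq
ulkyy
ltiyh
knk
bdxk
wjnto
fhtjp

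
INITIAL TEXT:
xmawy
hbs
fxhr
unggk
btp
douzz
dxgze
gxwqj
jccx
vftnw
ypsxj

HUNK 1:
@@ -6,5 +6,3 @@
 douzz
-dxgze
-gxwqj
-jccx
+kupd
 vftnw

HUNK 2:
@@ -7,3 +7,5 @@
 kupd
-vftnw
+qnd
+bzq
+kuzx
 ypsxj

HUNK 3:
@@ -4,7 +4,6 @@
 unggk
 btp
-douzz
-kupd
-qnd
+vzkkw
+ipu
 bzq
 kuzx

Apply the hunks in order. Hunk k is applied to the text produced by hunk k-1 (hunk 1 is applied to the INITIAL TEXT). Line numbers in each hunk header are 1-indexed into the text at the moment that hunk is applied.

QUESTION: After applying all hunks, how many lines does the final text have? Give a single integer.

Answer: 10

Derivation:
Hunk 1: at line 6 remove [dxgze,gxwqj,jccx] add [kupd] -> 9 lines: xmawy hbs fxhr unggk btp douzz kupd vftnw ypsxj
Hunk 2: at line 7 remove [vftnw] add [qnd,bzq,kuzx] -> 11 lines: xmawy hbs fxhr unggk btp douzz kupd qnd bzq kuzx ypsxj
Hunk 3: at line 4 remove [douzz,kupd,qnd] add [vzkkw,ipu] -> 10 lines: xmawy hbs fxhr unggk btp vzkkw ipu bzq kuzx ypsxj
Final line count: 10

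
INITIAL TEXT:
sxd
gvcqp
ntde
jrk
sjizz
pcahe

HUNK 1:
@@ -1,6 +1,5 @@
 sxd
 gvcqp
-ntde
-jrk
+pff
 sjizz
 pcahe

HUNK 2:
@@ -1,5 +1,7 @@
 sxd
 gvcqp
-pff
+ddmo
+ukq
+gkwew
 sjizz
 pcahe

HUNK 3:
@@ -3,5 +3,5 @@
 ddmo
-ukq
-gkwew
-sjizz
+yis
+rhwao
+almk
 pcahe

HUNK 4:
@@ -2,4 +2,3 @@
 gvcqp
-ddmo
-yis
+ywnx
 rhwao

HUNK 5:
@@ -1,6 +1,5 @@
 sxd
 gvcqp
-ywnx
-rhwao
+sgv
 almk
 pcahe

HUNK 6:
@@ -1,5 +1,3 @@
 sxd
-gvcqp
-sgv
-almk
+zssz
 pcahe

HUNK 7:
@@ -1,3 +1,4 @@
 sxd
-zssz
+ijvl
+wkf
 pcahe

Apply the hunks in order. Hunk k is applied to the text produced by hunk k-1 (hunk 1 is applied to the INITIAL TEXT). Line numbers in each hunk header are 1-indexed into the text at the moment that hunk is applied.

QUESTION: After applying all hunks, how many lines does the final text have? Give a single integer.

Answer: 4

Derivation:
Hunk 1: at line 1 remove [ntde,jrk] add [pff] -> 5 lines: sxd gvcqp pff sjizz pcahe
Hunk 2: at line 1 remove [pff] add [ddmo,ukq,gkwew] -> 7 lines: sxd gvcqp ddmo ukq gkwew sjizz pcahe
Hunk 3: at line 3 remove [ukq,gkwew,sjizz] add [yis,rhwao,almk] -> 7 lines: sxd gvcqp ddmo yis rhwao almk pcahe
Hunk 4: at line 2 remove [ddmo,yis] add [ywnx] -> 6 lines: sxd gvcqp ywnx rhwao almk pcahe
Hunk 5: at line 1 remove [ywnx,rhwao] add [sgv] -> 5 lines: sxd gvcqp sgv almk pcahe
Hunk 6: at line 1 remove [gvcqp,sgv,almk] add [zssz] -> 3 lines: sxd zssz pcahe
Hunk 7: at line 1 remove [zssz] add [ijvl,wkf] -> 4 lines: sxd ijvl wkf pcahe
Final line count: 4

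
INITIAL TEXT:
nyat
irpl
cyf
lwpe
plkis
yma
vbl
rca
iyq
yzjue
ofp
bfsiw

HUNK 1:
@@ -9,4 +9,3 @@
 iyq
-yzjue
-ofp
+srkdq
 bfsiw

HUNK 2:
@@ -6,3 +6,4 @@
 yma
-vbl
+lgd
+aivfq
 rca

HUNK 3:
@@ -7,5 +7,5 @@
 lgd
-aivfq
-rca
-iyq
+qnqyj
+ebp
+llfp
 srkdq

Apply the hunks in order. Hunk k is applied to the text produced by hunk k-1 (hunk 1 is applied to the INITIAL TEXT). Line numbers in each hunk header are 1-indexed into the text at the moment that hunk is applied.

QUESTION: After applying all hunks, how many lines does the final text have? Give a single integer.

Hunk 1: at line 9 remove [yzjue,ofp] add [srkdq] -> 11 lines: nyat irpl cyf lwpe plkis yma vbl rca iyq srkdq bfsiw
Hunk 2: at line 6 remove [vbl] add [lgd,aivfq] -> 12 lines: nyat irpl cyf lwpe plkis yma lgd aivfq rca iyq srkdq bfsiw
Hunk 3: at line 7 remove [aivfq,rca,iyq] add [qnqyj,ebp,llfp] -> 12 lines: nyat irpl cyf lwpe plkis yma lgd qnqyj ebp llfp srkdq bfsiw
Final line count: 12

Answer: 12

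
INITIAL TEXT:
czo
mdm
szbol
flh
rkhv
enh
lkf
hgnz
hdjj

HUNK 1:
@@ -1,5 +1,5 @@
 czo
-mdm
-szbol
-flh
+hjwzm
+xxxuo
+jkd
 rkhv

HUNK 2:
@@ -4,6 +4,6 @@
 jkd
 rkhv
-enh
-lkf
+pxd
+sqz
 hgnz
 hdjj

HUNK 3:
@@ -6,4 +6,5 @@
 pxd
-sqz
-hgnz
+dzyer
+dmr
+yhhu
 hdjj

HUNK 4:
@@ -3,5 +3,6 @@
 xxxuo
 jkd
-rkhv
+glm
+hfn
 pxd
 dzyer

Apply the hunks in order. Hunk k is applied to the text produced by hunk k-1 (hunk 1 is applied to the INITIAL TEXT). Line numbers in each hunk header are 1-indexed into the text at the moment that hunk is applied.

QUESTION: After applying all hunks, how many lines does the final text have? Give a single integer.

Hunk 1: at line 1 remove [mdm,szbol,flh] add [hjwzm,xxxuo,jkd] -> 9 lines: czo hjwzm xxxuo jkd rkhv enh lkf hgnz hdjj
Hunk 2: at line 4 remove [enh,lkf] add [pxd,sqz] -> 9 lines: czo hjwzm xxxuo jkd rkhv pxd sqz hgnz hdjj
Hunk 3: at line 6 remove [sqz,hgnz] add [dzyer,dmr,yhhu] -> 10 lines: czo hjwzm xxxuo jkd rkhv pxd dzyer dmr yhhu hdjj
Hunk 4: at line 3 remove [rkhv] add [glm,hfn] -> 11 lines: czo hjwzm xxxuo jkd glm hfn pxd dzyer dmr yhhu hdjj
Final line count: 11

Answer: 11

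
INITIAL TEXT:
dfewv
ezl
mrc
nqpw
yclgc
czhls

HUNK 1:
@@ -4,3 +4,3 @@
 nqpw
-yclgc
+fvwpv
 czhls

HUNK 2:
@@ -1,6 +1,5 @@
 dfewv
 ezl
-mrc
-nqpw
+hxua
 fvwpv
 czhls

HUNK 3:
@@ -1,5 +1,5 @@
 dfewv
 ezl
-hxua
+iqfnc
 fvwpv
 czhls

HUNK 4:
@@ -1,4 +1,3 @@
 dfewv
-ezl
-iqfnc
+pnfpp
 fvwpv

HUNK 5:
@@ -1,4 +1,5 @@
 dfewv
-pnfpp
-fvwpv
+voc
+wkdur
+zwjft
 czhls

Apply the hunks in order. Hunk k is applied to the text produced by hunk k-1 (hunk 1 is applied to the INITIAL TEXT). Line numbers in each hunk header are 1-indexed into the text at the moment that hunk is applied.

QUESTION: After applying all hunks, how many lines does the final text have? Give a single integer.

Answer: 5

Derivation:
Hunk 1: at line 4 remove [yclgc] add [fvwpv] -> 6 lines: dfewv ezl mrc nqpw fvwpv czhls
Hunk 2: at line 1 remove [mrc,nqpw] add [hxua] -> 5 lines: dfewv ezl hxua fvwpv czhls
Hunk 3: at line 1 remove [hxua] add [iqfnc] -> 5 lines: dfewv ezl iqfnc fvwpv czhls
Hunk 4: at line 1 remove [ezl,iqfnc] add [pnfpp] -> 4 lines: dfewv pnfpp fvwpv czhls
Hunk 5: at line 1 remove [pnfpp,fvwpv] add [voc,wkdur,zwjft] -> 5 lines: dfewv voc wkdur zwjft czhls
Final line count: 5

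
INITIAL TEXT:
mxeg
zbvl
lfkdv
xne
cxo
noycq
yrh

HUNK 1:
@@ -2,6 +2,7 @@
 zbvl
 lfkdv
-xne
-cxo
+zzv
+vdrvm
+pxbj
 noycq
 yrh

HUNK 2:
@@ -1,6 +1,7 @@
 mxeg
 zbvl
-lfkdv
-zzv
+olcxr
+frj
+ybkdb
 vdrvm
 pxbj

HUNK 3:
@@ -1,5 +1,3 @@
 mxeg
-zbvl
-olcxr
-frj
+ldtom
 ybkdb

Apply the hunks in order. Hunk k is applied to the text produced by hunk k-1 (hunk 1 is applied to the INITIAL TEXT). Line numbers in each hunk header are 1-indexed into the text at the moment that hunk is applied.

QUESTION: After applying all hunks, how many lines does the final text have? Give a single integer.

Hunk 1: at line 2 remove [xne,cxo] add [zzv,vdrvm,pxbj] -> 8 lines: mxeg zbvl lfkdv zzv vdrvm pxbj noycq yrh
Hunk 2: at line 1 remove [lfkdv,zzv] add [olcxr,frj,ybkdb] -> 9 lines: mxeg zbvl olcxr frj ybkdb vdrvm pxbj noycq yrh
Hunk 3: at line 1 remove [zbvl,olcxr,frj] add [ldtom] -> 7 lines: mxeg ldtom ybkdb vdrvm pxbj noycq yrh
Final line count: 7

Answer: 7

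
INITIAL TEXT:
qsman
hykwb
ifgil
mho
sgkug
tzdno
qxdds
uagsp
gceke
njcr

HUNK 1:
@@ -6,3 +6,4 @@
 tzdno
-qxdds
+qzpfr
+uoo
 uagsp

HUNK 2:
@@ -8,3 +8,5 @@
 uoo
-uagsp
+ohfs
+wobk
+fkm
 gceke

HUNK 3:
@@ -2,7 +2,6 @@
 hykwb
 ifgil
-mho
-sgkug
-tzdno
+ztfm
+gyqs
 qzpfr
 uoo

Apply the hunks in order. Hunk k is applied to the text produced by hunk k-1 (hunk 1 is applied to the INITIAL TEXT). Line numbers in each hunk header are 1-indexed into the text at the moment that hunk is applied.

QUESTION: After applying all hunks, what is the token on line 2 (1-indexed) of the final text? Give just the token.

Answer: hykwb

Derivation:
Hunk 1: at line 6 remove [qxdds] add [qzpfr,uoo] -> 11 lines: qsman hykwb ifgil mho sgkug tzdno qzpfr uoo uagsp gceke njcr
Hunk 2: at line 8 remove [uagsp] add [ohfs,wobk,fkm] -> 13 lines: qsman hykwb ifgil mho sgkug tzdno qzpfr uoo ohfs wobk fkm gceke njcr
Hunk 3: at line 2 remove [mho,sgkug,tzdno] add [ztfm,gyqs] -> 12 lines: qsman hykwb ifgil ztfm gyqs qzpfr uoo ohfs wobk fkm gceke njcr
Final line 2: hykwb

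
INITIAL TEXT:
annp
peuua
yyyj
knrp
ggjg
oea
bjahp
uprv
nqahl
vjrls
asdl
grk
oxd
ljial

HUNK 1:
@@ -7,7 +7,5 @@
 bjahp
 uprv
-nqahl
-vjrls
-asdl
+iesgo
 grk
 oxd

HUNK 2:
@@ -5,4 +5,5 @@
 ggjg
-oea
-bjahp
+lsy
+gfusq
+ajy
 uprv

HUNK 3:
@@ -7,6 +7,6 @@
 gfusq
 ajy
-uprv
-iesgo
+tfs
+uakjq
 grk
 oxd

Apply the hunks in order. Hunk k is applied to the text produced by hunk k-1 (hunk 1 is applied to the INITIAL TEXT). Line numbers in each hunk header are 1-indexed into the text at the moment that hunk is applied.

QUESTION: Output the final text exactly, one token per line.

Answer: annp
peuua
yyyj
knrp
ggjg
lsy
gfusq
ajy
tfs
uakjq
grk
oxd
ljial

Derivation:
Hunk 1: at line 7 remove [nqahl,vjrls,asdl] add [iesgo] -> 12 lines: annp peuua yyyj knrp ggjg oea bjahp uprv iesgo grk oxd ljial
Hunk 2: at line 5 remove [oea,bjahp] add [lsy,gfusq,ajy] -> 13 lines: annp peuua yyyj knrp ggjg lsy gfusq ajy uprv iesgo grk oxd ljial
Hunk 3: at line 7 remove [uprv,iesgo] add [tfs,uakjq] -> 13 lines: annp peuua yyyj knrp ggjg lsy gfusq ajy tfs uakjq grk oxd ljial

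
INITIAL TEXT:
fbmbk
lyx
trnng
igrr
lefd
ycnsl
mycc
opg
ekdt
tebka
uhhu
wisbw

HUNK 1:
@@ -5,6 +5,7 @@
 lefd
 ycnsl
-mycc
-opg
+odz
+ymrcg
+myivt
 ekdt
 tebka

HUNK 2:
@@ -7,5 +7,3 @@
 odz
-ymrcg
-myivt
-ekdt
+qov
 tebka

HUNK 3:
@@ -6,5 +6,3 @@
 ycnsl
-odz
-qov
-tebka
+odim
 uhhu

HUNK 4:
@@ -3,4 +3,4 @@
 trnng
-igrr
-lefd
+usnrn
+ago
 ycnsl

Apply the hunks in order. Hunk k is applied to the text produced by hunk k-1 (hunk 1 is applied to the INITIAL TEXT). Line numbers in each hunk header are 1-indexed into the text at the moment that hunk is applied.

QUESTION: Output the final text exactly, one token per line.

Hunk 1: at line 5 remove [mycc,opg] add [odz,ymrcg,myivt] -> 13 lines: fbmbk lyx trnng igrr lefd ycnsl odz ymrcg myivt ekdt tebka uhhu wisbw
Hunk 2: at line 7 remove [ymrcg,myivt,ekdt] add [qov] -> 11 lines: fbmbk lyx trnng igrr lefd ycnsl odz qov tebka uhhu wisbw
Hunk 3: at line 6 remove [odz,qov,tebka] add [odim] -> 9 lines: fbmbk lyx trnng igrr lefd ycnsl odim uhhu wisbw
Hunk 4: at line 3 remove [igrr,lefd] add [usnrn,ago] -> 9 lines: fbmbk lyx trnng usnrn ago ycnsl odim uhhu wisbw

Answer: fbmbk
lyx
trnng
usnrn
ago
ycnsl
odim
uhhu
wisbw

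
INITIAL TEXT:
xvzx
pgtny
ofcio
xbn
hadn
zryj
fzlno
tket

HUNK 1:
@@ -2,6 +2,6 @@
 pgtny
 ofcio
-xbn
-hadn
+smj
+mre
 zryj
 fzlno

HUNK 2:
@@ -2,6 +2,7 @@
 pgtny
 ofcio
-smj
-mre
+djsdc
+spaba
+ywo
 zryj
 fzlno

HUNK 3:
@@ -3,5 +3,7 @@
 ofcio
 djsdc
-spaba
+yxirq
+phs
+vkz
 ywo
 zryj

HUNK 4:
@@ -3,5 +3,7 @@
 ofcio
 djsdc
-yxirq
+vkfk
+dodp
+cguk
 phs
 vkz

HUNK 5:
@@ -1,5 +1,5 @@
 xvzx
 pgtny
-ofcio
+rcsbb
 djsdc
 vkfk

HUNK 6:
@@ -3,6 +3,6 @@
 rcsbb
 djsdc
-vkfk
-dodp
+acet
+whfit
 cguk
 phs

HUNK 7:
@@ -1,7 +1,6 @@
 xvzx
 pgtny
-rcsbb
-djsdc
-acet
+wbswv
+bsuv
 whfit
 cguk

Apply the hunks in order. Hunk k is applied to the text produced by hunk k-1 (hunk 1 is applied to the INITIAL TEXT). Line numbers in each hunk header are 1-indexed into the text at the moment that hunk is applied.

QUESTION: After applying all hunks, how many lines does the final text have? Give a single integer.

Answer: 12

Derivation:
Hunk 1: at line 2 remove [xbn,hadn] add [smj,mre] -> 8 lines: xvzx pgtny ofcio smj mre zryj fzlno tket
Hunk 2: at line 2 remove [smj,mre] add [djsdc,spaba,ywo] -> 9 lines: xvzx pgtny ofcio djsdc spaba ywo zryj fzlno tket
Hunk 3: at line 3 remove [spaba] add [yxirq,phs,vkz] -> 11 lines: xvzx pgtny ofcio djsdc yxirq phs vkz ywo zryj fzlno tket
Hunk 4: at line 3 remove [yxirq] add [vkfk,dodp,cguk] -> 13 lines: xvzx pgtny ofcio djsdc vkfk dodp cguk phs vkz ywo zryj fzlno tket
Hunk 5: at line 1 remove [ofcio] add [rcsbb] -> 13 lines: xvzx pgtny rcsbb djsdc vkfk dodp cguk phs vkz ywo zryj fzlno tket
Hunk 6: at line 3 remove [vkfk,dodp] add [acet,whfit] -> 13 lines: xvzx pgtny rcsbb djsdc acet whfit cguk phs vkz ywo zryj fzlno tket
Hunk 7: at line 1 remove [rcsbb,djsdc,acet] add [wbswv,bsuv] -> 12 lines: xvzx pgtny wbswv bsuv whfit cguk phs vkz ywo zryj fzlno tket
Final line count: 12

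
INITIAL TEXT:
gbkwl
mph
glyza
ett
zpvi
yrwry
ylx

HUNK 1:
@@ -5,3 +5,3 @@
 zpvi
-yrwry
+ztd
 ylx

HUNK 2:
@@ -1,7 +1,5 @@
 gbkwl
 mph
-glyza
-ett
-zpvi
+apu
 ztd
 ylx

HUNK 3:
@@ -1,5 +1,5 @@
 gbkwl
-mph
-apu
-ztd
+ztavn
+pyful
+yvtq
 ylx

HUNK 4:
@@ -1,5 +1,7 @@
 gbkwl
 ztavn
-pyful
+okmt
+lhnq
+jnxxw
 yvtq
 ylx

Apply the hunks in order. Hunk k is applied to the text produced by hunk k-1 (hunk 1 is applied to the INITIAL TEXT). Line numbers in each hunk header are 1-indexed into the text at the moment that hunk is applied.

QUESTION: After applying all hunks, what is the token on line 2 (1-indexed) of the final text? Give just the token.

Answer: ztavn

Derivation:
Hunk 1: at line 5 remove [yrwry] add [ztd] -> 7 lines: gbkwl mph glyza ett zpvi ztd ylx
Hunk 2: at line 1 remove [glyza,ett,zpvi] add [apu] -> 5 lines: gbkwl mph apu ztd ylx
Hunk 3: at line 1 remove [mph,apu,ztd] add [ztavn,pyful,yvtq] -> 5 lines: gbkwl ztavn pyful yvtq ylx
Hunk 4: at line 1 remove [pyful] add [okmt,lhnq,jnxxw] -> 7 lines: gbkwl ztavn okmt lhnq jnxxw yvtq ylx
Final line 2: ztavn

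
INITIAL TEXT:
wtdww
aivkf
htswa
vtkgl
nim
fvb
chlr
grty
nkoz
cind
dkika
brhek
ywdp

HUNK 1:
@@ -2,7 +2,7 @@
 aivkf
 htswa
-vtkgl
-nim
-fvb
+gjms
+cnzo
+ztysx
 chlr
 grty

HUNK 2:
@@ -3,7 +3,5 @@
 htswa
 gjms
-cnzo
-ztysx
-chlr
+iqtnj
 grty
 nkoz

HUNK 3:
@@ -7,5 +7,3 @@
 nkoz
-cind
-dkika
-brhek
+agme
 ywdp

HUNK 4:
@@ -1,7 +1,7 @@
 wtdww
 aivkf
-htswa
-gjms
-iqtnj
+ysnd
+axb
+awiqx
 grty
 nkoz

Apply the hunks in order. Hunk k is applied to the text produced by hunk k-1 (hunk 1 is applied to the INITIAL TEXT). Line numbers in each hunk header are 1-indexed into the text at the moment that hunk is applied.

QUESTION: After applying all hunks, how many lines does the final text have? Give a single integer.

Hunk 1: at line 2 remove [vtkgl,nim,fvb] add [gjms,cnzo,ztysx] -> 13 lines: wtdww aivkf htswa gjms cnzo ztysx chlr grty nkoz cind dkika brhek ywdp
Hunk 2: at line 3 remove [cnzo,ztysx,chlr] add [iqtnj] -> 11 lines: wtdww aivkf htswa gjms iqtnj grty nkoz cind dkika brhek ywdp
Hunk 3: at line 7 remove [cind,dkika,brhek] add [agme] -> 9 lines: wtdww aivkf htswa gjms iqtnj grty nkoz agme ywdp
Hunk 4: at line 1 remove [htswa,gjms,iqtnj] add [ysnd,axb,awiqx] -> 9 lines: wtdww aivkf ysnd axb awiqx grty nkoz agme ywdp
Final line count: 9

Answer: 9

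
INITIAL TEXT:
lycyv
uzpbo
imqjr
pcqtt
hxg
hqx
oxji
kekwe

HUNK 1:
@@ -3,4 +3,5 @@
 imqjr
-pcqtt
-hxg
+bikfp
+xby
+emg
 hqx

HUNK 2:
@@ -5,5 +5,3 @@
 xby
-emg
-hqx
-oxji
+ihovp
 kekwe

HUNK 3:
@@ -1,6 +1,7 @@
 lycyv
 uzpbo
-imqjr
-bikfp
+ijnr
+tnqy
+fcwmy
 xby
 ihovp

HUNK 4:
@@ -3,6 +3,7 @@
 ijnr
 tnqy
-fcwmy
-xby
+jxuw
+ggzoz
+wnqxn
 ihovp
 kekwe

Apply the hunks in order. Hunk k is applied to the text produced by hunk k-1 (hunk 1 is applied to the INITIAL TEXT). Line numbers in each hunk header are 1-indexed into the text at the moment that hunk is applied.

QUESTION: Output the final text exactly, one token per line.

Answer: lycyv
uzpbo
ijnr
tnqy
jxuw
ggzoz
wnqxn
ihovp
kekwe

Derivation:
Hunk 1: at line 3 remove [pcqtt,hxg] add [bikfp,xby,emg] -> 9 lines: lycyv uzpbo imqjr bikfp xby emg hqx oxji kekwe
Hunk 2: at line 5 remove [emg,hqx,oxji] add [ihovp] -> 7 lines: lycyv uzpbo imqjr bikfp xby ihovp kekwe
Hunk 3: at line 1 remove [imqjr,bikfp] add [ijnr,tnqy,fcwmy] -> 8 lines: lycyv uzpbo ijnr tnqy fcwmy xby ihovp kekwe
Hunk 4: at line 3 remove [fcwmy,xby] add [jxuw,ggzoz,wnqxn] -> 9 lines: lycyv uzpbo ijnr tnqy jxuw ggzoz wnqxn ihovp kekwe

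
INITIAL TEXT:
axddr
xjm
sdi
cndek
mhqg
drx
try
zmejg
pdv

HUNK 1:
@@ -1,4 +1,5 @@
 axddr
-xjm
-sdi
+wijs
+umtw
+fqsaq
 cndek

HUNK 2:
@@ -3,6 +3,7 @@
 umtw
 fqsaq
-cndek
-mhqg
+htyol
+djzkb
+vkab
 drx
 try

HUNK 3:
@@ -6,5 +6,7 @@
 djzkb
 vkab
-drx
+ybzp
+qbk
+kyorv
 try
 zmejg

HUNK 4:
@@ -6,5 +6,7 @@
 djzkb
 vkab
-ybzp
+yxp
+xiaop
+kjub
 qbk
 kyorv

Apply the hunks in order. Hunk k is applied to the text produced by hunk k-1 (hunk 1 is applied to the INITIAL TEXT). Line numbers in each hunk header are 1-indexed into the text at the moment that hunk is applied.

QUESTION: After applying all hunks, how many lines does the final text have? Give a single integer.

Hunk 1: at line 1 remove [xjm,sdi] add [wijs,umtw,fqsaq] -> 10 lines: axddr wijs umtw fqsaq cndek mhqg drx try zmejg pdv
Hunk 2: at line 3 remove [cndek,mhqg] add [htyol,djzkb,vkab] -> 11 lines: axddr wijs umtw fqsaq htyol djzkb vkab drx try zmejg pdv
Hunk 3: at line 6 remove [drx] add [ybzp,qbk,kyorv] -> 13 lines: axddr wijs umtw fqsaq htyol djzkb vkab ybzp qbk kyorv try zmejg pdv
Hunk 4: at line 6 remove [ybzp] add [yxp,xiaop,kjub] -> 15 lines: axddr wijs umtw fqsaq htyol djzkb vkab yxp xiaop kjub qbk kyorv try zmejg pdv
Final line count: 15

Answer: 15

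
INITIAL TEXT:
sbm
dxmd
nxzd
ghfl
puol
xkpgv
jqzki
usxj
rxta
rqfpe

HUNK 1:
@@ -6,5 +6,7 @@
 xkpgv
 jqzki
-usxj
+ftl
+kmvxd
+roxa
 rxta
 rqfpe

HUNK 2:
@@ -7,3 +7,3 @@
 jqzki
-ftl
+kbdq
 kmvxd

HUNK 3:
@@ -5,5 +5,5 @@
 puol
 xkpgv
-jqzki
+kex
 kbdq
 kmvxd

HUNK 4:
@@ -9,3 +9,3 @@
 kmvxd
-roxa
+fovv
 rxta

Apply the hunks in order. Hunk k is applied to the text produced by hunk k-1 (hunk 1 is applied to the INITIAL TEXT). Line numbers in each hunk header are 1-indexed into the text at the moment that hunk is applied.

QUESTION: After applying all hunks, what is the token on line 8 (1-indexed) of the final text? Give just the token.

Answer: kbdq

Derivation:
Hunk 1: at line 6 remove [usxj] add [ftl,kmvxd,roxa] -> 12 lines: sbm dxmd nxzd ghfl puol xkpgv jqzki ftl kmvxd roxa rxta rqfpe
Hunk 2: at line 7 remove [ftl] add [kbdq] -> 12 lines: sbm dxmd nxzd ghfl puol xkpgv jqzki kbdq kmvxd roxa rxta rqfpe
Hunk 3: at line 5 remove [jqzki] add [kex] -> 12 lines: sbm dxmd nxzd ghfl puol xkpgv kex kbdq kmvxd roxa rxta rqfpe
Hunk 4: at line 9 remove [roxa] add [fovv] -> 12 lines: sbm dxmd nxzd ghfl puol xkpgv kex kbdq kmvxd fovv rxta rqfpe
Final line 8: kbdq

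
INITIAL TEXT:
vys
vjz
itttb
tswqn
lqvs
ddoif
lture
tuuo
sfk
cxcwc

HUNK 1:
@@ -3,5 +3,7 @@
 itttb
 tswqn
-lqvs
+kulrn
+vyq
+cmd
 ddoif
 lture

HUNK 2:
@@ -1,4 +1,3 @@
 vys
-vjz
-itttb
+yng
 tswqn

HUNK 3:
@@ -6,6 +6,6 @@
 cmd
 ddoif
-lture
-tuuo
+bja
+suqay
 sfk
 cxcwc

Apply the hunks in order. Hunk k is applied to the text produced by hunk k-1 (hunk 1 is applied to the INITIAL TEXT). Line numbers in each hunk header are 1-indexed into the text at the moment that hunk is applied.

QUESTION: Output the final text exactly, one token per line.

Answer: vys
yng
tswqn
kulrn
vyq
cmd
ddoif
bja
suqay
sfk
cxcwc

Derivation:
Hunk 1: at line 3 remove [lqvs] add [kulrn,vyq,cmd] -> 12 lines: vys vjz itttb tswqn kulrn vyq cmd ddoif lture tuuo sfk cxcwc
Hunk 2: at line 1 remove [vjz,itttb] add [yng] -> 11 lines: vys yng tswqn kulrn vyq cmd ddoif lture tuuo sfk cxcwc
Hunk 3: at line 6 remove [lture,tuuo] add [bja,suqay] -> 11 lines: vys yng tswqn kulrn vyq cmd ddoif bja suqay sfk cxcwc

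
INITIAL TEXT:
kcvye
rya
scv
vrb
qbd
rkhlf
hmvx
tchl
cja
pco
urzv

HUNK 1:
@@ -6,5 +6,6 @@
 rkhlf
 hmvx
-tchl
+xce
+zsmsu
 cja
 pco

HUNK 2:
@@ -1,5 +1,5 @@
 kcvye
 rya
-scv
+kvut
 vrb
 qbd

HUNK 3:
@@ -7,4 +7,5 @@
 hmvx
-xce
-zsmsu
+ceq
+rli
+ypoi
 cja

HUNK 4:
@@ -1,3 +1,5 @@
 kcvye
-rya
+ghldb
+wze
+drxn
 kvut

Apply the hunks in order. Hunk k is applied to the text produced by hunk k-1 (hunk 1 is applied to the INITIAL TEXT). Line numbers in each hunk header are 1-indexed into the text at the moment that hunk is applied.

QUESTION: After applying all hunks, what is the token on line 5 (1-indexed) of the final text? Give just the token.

Hunk 1: at line 6 remove [tchl] add [xce,zsmsu] -> 12 lines: kcvye rya scv vrb qbd rkhlf hmvx xce zsmsu cja pco urzv
Hunk 2: at line 1 remove [scv] add [kvut] -> 12 lines: kcvye rya kvut vrb qbd rkhlf hmvx xce zsmsu cja pco urzv
Hunk 3: at line 7 remove [xce,zsmsu] add [ceq,rli,ypoi] -> 13 lines: kcvye rya kvut vrb qbd rkhlf hmvx ceq rli ypoi cja pco urzv
Hunk 4: at line 1 remove [rya] add [ghldb,wze,drxn] -> 15 lines: kcvye ghldb wze drxn kvut vrb qbd rkhlf hmvx ceq rli ypoi cja pco urzv
Final line 5: kvut

Answer: kvut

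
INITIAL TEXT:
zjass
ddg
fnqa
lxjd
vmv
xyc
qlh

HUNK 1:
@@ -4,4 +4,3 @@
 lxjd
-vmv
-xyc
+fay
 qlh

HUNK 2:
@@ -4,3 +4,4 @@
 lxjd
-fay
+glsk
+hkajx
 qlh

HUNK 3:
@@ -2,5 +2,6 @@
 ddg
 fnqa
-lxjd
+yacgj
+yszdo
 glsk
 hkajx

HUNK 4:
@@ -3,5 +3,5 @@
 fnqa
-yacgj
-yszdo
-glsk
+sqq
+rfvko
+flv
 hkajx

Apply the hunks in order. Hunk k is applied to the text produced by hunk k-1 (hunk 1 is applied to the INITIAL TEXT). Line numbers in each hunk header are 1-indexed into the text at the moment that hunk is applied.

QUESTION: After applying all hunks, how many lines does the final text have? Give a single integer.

Answer: 8

Derivation:
Hunk 1: at line 4 remove [vmv,xyc] add [fay] -> 6 lines: zjass ddg fnqa lxjd fay qlh
Hunk 2: at line 4 remove [fay] add [glsk,hkajx] -> 7 lines: zjass ddg fnqa lxjd glsk hkajx qlh
Hunk 3: at line 2 remove [lxjd] add [yacgj,yszdo] -> 8 lines: zjass ddg fnqa yacgj yszdo glsk hkajx qlh
Hunk 4: at line 3 remove [yacgj,yszdo,glsk] add [sqq,rfvko,flv] -> 8 lines: zjass ddg fnqa sqq rfvko flv hkajx qlh
Final line count: 8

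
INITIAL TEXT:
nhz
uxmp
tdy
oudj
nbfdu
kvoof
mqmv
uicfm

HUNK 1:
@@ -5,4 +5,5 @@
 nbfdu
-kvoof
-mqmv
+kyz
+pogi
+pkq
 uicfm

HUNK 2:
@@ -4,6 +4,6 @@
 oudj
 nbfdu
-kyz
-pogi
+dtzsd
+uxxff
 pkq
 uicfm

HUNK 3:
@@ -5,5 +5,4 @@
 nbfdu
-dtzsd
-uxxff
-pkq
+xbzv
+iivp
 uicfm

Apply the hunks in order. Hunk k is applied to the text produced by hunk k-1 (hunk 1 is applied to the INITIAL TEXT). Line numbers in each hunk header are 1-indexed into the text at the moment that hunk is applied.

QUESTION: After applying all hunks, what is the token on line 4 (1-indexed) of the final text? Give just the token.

Hunk 1: at line 5 remove [kvoof,mqmv] add [kyz,pogi,pkq] -> 9 lines: nhz uxmp tdy oudj nbfdu kyz pogi pkq uicfm
Hunk 2: at line 4 remove [kyz,pogi] add [dtzsd,uxxff] -> 9 lines: nhz uxmp tdy oudj nbfdu dtzsd uxxff pkq uicfm
Hunk 3: at line 5 remove [dtzsd,uxxff,pkq] add [xbzv,iivp] -> 8 lines: nhz uxmp tdy oudj nbfdu xbzv iivp uicfm
Final line 4: oudj

Answer: oudj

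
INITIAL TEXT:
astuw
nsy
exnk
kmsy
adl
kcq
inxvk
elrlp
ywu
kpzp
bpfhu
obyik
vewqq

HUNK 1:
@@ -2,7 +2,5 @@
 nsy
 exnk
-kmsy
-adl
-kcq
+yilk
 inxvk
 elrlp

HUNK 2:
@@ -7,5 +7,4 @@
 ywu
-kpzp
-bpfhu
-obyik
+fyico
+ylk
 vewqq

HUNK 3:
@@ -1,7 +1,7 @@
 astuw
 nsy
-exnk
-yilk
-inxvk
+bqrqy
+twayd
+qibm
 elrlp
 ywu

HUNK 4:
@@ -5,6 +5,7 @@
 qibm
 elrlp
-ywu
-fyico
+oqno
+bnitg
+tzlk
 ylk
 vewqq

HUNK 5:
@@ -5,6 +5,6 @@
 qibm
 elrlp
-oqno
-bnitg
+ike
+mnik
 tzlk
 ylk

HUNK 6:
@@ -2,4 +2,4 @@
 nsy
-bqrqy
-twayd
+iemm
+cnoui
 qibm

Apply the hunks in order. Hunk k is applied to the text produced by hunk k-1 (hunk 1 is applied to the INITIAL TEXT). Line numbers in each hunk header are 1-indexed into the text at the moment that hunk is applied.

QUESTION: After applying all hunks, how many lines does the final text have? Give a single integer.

Answer: 11

Derivation:
Hunk 1: at line 2 remove [kmsy,adl,kcq] add [yilk] -> 11 lines: astuw nsy exnk yilk inxvk elrlp ywu kpzp bpfhu obyik vewqq
Hunk 2: at line 7 remove [kpzp,bpfhu,obyik] add [fyico,ylk] -> 10 lines: astuw nsy exnk yilk inxvk elrlp ywu fyico ylk vewqq
Hunk 3: at line 1 remove [exnk,yilk,inxvk] add [bqrqy,twayd,qibm] -> 10 lines: astuw nsy bqrqy twayd qibm elrlp ywu fyico ylk vewqq
Hunk 4: at line 5 remove [ywu,fyico] add [oqno,bnitg,tzlk] -> 11 lines: astuw nsy bqrqy twayd qibm elrlp oqno bnitg tzlk ylk vewqq
Hunk 5: at line 5 remove [oqno,bnitg] add [ike,mnik] -> 11 lines: astuw nsy bqrqy twayd qibm elrlp ike mnik tzlk ylk vewqq
Hunk 6: at line 2 remove [bqrqy,twayd] add [iemm,cnoui] -> 11 lines: astuw nsy iemm cnoui qibm elrlp ike mnik tzlk ylk vewqq
Final line count: 11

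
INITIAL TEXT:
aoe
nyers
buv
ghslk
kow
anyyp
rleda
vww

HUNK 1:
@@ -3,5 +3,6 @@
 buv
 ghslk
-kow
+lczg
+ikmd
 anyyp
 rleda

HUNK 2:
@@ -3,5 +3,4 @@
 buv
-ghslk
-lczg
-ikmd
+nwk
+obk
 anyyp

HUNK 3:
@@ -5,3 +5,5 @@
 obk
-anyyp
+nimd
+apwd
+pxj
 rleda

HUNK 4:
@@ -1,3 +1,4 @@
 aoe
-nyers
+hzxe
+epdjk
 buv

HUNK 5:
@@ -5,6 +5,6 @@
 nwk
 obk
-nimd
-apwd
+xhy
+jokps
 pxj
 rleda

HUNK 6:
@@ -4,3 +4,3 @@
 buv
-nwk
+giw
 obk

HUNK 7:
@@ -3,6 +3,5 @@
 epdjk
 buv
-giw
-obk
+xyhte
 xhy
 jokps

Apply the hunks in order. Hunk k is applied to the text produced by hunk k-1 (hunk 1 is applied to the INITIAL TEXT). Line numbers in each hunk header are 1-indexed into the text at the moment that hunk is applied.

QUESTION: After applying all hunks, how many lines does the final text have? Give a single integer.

Answer: 10

Derivation:
Hunk 1: at line 3 remove [kow] add [lczg,ikmd] -> 9 lines: aoe nyers buv ghslk lczg ikmd anyyp rleda vww
Hunk 2: at line 3 remove [ghslk,lczg,ikmd] add [nwk,obk] -> 8 lines: aoe nyers buv nwk obk anyyp rleda vww
Hunk 3: at line 5 remove [anyyp] add [nimd,apwd,pxj] -> 10 lines: aoe nyers buv nwk obk nimd apwd pxj rleda vww
Hunk 4: at line 1 remove [nyers] add [hzxe,epdjk] -> 11 lines: aoe hzxe epdjk buv nwk obk nimd apwd pxj rleda vww
Hunk 5: at line 5 remove [nimd,apwd] add [xhy,jokps] -> 11 lines: aoe hzxe epdjk buv nwk obk xhy jokps pxj rleda vww
Hunk 6: at line 4 remove [nwk] add [giw] -> 11 lines: aoe hzxe epdjk buv giw obk xhy jokps pxj rleda vww
Hunk 7: at line 3 remove [giw,obk] add [xyhte] -> 10 lines: aoe hzxe epdjk buv xyhte xhy jokps pxj rleda vww
Final line count: 10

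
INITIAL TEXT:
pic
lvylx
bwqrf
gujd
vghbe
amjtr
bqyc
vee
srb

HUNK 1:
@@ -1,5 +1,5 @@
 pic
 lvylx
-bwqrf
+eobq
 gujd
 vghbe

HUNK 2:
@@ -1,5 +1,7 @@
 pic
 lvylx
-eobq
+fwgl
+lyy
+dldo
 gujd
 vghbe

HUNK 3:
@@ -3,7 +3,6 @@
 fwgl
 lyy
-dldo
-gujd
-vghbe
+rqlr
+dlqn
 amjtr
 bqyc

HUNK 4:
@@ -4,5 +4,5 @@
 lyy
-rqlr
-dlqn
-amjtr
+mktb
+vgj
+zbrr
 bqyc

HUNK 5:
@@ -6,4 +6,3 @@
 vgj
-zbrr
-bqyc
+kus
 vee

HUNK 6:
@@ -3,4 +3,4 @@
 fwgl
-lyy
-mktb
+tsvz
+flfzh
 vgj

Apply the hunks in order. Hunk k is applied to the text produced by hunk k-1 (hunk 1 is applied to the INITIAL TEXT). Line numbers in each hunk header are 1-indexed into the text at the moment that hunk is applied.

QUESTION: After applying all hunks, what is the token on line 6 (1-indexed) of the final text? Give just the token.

Hunk 1: at line 1 remove [bwqrf] add [eobq] -> 9 lines: pic lvylx eobq gujd vghbe amjtr bqyc vee srb
Hunk 2: at line 1 remove [eobq] add [fwgl,lyy,dldo] -> 11 lines: pic lvylx fwgl lyy dldo gujd vghbe amjtr bqyc vee srb
Hunk 3: at line 3 remove [dldo,gujd,vghbe] add [rqlr,dlqn] -> 10 lines: pic lvylx fwgl lyy rqlr dlqn amjtr bqyc vee srb
Hunk 4: at line 4 remove [rqlr,dlqn,amjtr] add [mktb,vgj,zbrr] -> 10 lines: pic lvylx fwgl lyy mktb vgj zbrr bqyc vee srb
Hunk 5: at line 6 remove [zbrr,bqyc] add [kus] -> 9 lines: pic lvylx fwgl lyy mktb vgj kus vee srb
Hunk 6: at line 3 remove [lyy,mktb] add [tsvz,flfzh] -> 9 lines: pic lvylx fwgl tsvz flfzh vgj kus vee srb
Final line 6: vgj

Answer: vgj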